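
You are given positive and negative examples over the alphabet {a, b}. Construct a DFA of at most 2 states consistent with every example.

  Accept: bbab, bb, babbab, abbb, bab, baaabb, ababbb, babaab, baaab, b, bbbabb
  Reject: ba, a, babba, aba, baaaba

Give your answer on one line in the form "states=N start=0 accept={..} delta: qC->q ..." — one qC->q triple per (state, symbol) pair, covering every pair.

Fold the examples into a partial DFA from state 0: repeatedly fix the first undefined (state, symbol) met by the shortest-then-alphabetical prefix, trying targets in increasing order and rejecting any under which an Accept and a Reject string meet in one state with the same remainder; add a state when all current targets are rejected. Accepting states are where Accept strings end.
a: 0a undefined. 0a->0: ok.
b: 0b undefined. 0b->0: no, bbab/ba meet in 0. Open state 1: 0b->1.
ba: 1a undefined. 1a->0: ok.
bb: 1b undefined. 1b->0: no, bb/ba meet in 0. 1b->1: ok.
All examples now run through 2 states with every (state, symbol) defined. Accept strings end in {1}, Reject strings end in {0}; accept={1}.

states=2 start=0 accept={1} delta: 0a->0 0b->1 1a->0 1b->1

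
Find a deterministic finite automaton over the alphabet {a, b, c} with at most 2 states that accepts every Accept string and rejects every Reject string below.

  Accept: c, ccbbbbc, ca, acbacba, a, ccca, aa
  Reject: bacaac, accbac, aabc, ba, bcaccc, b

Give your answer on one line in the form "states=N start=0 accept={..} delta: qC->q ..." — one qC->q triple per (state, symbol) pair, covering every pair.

Fold the examples into a partial DFA from state 0: repeatedly fix the first undefined (state, symbol) met by the shortest-then-alphabetical prefix, trying targets in increasing order and rejecting any under which an Accept and a Reject string meet in one state with the same remainder; add a state when all current targets are rejected. Accepting states are where Accept strings end.
a: 0a undefined. 0a->0: ok.
b: 0b undefined. 0b->0: no, c/aabc meet in 0 with "c" left. Open state 1: 0b->1.
c: 0c undefined. 0c->0: ok.
ba: 1a undefined. 1a->0: no, c/bacaac meet in 0. 1a->1: ok.
bc: 1c undefined. 1c->0: no, c/bacaac meet in 0. 1c->1: ok.
ccbb: 1b undefined. 1b->0: ok.
All examples now run through 2 states with every (state, symbol) defined. Accept strings end in {0}, Reject strings end in {1}; accept={0}.

states=2 start=0 accept={0} delta: 0a->0 0b->1 0c->0 1a->1 1b->0 1c->1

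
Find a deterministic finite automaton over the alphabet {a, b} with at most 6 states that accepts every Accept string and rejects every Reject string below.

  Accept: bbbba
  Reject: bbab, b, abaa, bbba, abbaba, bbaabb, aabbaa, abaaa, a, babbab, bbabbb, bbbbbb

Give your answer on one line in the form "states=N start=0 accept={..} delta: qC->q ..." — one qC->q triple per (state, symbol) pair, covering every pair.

State merging on the prefix tree: take the shortest (then alphabetical) example prefix whose next move is undefined and point that move at state 0, else 1, else 2, ...; a target is out if some Accept/Reject pair would then sit in one state with the same input left (inseparable). If every existing state is out, open a new one.
a: 0a undefined. 0a->0: ok.
b: 0b undefined. 0b->0: no, bbbba/bbab meet in 0. Open state 1: 0b->1.
ba: 1a undefined. 1a->0: ok.
bb: 1b undefined. 1b->0: no, bbbba/abaa meet in 0. 1b->1: no, bbbba/abaa meet in 0. Open state 2: 1b->2.
bba: 2a undefined. 2a->0: ok.
bbb: 2b undefined. 2b->0: no, bbbba/abaa meet in 0. 2b->1: no, bbbba/abaa meet in 0. 2b->2: no, bbbba/abaa meet in 0. Open state 3: 2b->3.
bbba: 3a undefined. 3a->0: ok.
bbbb: 3b undefined. 3b->0: no, bbbba/abaa meet in 0. 3b->1: no, bbbba/abaa meet in 0. 3b->2: no, bbbba/abaa meet in 0. 3b->3: no, bbbba/abaa meet in 0. Open state 4: 3b->4.
bbbba: 4a undefined. 4a->0: no, bbbba/abaa meet in 0. 4a->1: no, bbbba/bbab meet in 1. 4a->2: no, bbbba/bbaabb meet in 2. 4a->3: no, bbbba/bbabbb meet in 3. 4a->4: ok.
bbbbb: 4b undefined. 4b->0: ok.
All examples now run through 5 states with every (state, symbol) defined. Accept strings end in {4}, Reject strings end in {0,1,2,3}; accept={4}.

states=5 start=0 accept={4} delta: 0a->0 0b->1 1a->0 1b->2 2a->0 2b->3 3a->0 3b->4 4a->4 4b->0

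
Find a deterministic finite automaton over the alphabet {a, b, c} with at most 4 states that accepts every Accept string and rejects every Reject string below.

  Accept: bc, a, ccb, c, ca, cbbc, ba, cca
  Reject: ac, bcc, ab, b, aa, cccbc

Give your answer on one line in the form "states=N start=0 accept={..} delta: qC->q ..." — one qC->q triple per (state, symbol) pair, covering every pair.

states=4 start=0 accept={1,2} delta: 0a->1 0b->0 0c->2 1a->0 1b->0 1c->0 2a->1 2b->0 2c->3 3a->1 3b->1 3c->3

Grow the machine one transition at a time. Run the examples from 0; the earliest place one falls off (shortest prefix, ties alphabetical) gets sent to the lowest-numbered state that keeps every Accept/Reject pair distinguishable — a pair clashes when both reach the same state with identical unread suffix — and to a fresh state only if none does.
a: 0a undefined. 0a->0: no, a/aa meet in 0. Open state 1: 0a->1.
b: 0b undefined. 0b->0: ok.
c: 0c undefined. 0c->0: no, bc/bcc meet in 0. 0c->1: no, ca/aa meet in 1 with "a" left. Open state 2: 0c->2.
aa: 1a undefined. 1a->0: ok.
ab: 1b undefined. 1b->0: ok.
ac: 1c undefined. 1c->0: ok.
ca: 2a undefined. 2a->0: no, ca/ac meet in 0. 2a->1: ok.
cb: 2b undefined. 2b->0: ok.
cc: 2c undefined. 2c->0: no, bc/cccbc meet in 2. 2c->1: no, bc/cccbc meet in 2. 2c->2: no, bc/bcc meet in 2. Open state 3: 2c->3.
cca: 3a undefined. 3a->0: no, cca/ac meet in 0. 3a->1: ok.
ccb: 3b undefined. 3b->0: no, ccb/ac meet in 0. 3b->1: ok.
ccc: 3c undefined. 3c->0: no, bc/cccbc meet in 2. 3c->1: no, bc/cccbc meet in 2. 3c->2: no, bc/cccbc meet in 2. 3c->3: ok.
All examples now run through 4 states with every (state, symbol) defined. Accept strings end in {1,2}, Reject strings end in {0,3}; accept={1,2}.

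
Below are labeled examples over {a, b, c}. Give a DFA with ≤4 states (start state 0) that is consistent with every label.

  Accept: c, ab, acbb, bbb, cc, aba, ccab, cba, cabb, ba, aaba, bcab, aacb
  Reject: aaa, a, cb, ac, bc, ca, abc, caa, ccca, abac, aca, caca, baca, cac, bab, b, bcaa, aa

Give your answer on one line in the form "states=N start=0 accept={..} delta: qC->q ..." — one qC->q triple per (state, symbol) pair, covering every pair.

Grow the machine one transition at a time. Run the examples from 0; the earliest place one falls off (shortest prefix, ties alphabetical) gets sent to the lowest-numbered state that keeps every Accept/Reject pair distinguishable — a pair clashes when both reach the same state with identical unread suffix — and to a fresh state only if none does.
a: 0a undefined. 0a->0: no, c/ac meet in 0 with "c" left. Open state 1: 0a->1.
b: 0b undefined. 0b->0: no, c/bc meet in 0 with "c" left. 0b->1: no, ba/aa meet in 1 with "a" left. Open state 2: 0b->2.
c: 0c undefined. 0c->0: ok.
aa: 1a undefined. 1a->0: no, c/caa meet in 0. 1a->1: ok.
ab: 1b undefined. 1b->0: no, c/abc meet in 0. 1b->1: no, ab/aaa meet in 1. 1b->2: no, ab/cb meet in 2. Open state 3: 1b->3.
ac: 1c undefined. 1c->0: no, c/ac meet in 0. 1c->1: ok.
ba: 2a undefined. 2a->0: ok.
bb: 2b undefined. 2b->0: no, bbb/cb meet in 2. 2b->1: ok.
bc: 2c undefined. 2c->0: no, c/bc meet in 0. 2c->1: ok.
aba: 3a undefined. 3a->0: no, c/abac meet in 0. 3a->1: no, aba/aaa meet in 1. 3a->2: no, aba/cb meet in 2. 3a->3: ok.
abc: 3c undefined. 3c->0: no, c/abc meet in 0. 3c->1: ok.
acbb: 3b undefined. 3b->0: ok.
All examples now run through 4 states with every (state, symbol) defined. Accept strings end in {0,3}, Reject strings end in {1,2}; accept={0,3}.

states=4 start=0 accept={0,3} delta: 0a->1 0b->2 0c->0 1a->1 1b->3 1c->1 2a->0 2b->1 2c->1 3a->3 3b->0 3c->1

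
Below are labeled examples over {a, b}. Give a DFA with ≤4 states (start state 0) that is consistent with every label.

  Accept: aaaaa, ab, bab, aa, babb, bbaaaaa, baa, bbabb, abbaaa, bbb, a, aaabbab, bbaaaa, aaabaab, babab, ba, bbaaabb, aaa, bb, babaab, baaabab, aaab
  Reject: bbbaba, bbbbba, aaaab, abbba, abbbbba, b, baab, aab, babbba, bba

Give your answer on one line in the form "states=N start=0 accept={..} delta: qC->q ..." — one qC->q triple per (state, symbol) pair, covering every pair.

states=4 start=0 accept={0,1,3} delta: 0a->1 0b->2 1a->0 1b->3 2a->1 2b->3 3a->2 3b->3

Grow the machine one transition at a time. Run the examples from 0; the earliest place one falls off (shortest prefix, ties alphabetical) gets sent to the lowest-numbered state that keeps every Accept/Reject pair distinguishable — a pair clashes when both reach the same state with identical unread suffix — and to a fresh state only if none does.
a: 0a undefined. 0a->0: no, ab/aaaab meet in 0 with "b" left. Open state 1: 0a->1.
b: 0b undefined. 0b->0: no, bbb/b meet in 0. 0b->1: no, bab/aab meet in 1 with "ab" left. Open state 2: 0b->2.
aa: 1a undefined. 1a->0: ok.
ab: 1b undefined. 1b->0: no, aaabaab/aaaab meet in 2. 1b->1: no, aa/abbba meet in 0. 1b->2: no, ab/aaaab meet in 2. Open state 3: 1b->3.
ba: 2a undefined. 2a->0: no, ab/baab meet in 3. 2a->1: ok.
bb: 2b undefined. 2b->0: no, aaaaa/bbbbba meet in 1. 2b->1: no, aa/bba meet in 0. 2b->2: no, aaaaa/bbbbba meet in 1. 2b->3: ok.
abb: 3b undefined. 3b->0: no, aaaaa/abbba meet in 1. 3b->1: no, aaaaa/bbbaba meet in 1. 3b->2: no, aaaaa/bbbbba meet in 1. 3b->3: ok.
bba: 3a undefined. 3a->0: no, aaaaa/bbbaba meet in 1. 3a->1: no, aaaaa/bbbaba meet in 1. 3a->2: ok.
All examples now run through 4 states with every (state, symbol) defined. Accept strings end in {0,1,3}, Reject strings end in {2}; accept={0,1,3}.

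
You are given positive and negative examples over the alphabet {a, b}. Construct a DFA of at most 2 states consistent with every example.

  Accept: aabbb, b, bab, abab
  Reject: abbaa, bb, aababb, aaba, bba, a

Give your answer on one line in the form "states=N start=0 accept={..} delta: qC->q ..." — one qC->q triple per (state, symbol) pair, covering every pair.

Grow the machine one transition at a time. Run the examples from 0; the earliest place one falls off (shortest prefix, ties alphabetical) gets sent to the lowest-numbered state that keeps every Accept/Reject pair distinguishable — a pair clashes when both reach the same state with identical unread suffix — and to a fresh state only if none does.
a: 0a undefined. 0a->0: ok.
b: 0b undefined. 0b->0: no, aabbb/abbaa meet in 0. Open state 1: 0b->1.
ba: 1a undefined. 1a->0: ok.
bb: 1b undefined. 1b->0: ok.
All examples now run through 2 states with every (state, symbol) defined. Accept strings end in {1}, Reject strings end in {0}; accept={1}.

states=2 start=0 accept={1} delta: 0a->0 0b->1 1a->0 1b->0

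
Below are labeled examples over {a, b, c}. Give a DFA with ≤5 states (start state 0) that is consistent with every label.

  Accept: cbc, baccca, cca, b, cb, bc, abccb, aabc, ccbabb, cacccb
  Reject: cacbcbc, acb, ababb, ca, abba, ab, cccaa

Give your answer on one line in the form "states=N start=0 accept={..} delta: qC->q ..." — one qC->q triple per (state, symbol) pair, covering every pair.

states=5 start=0 accept={0,1,2,4} delta: 0a->1 0b->0 0c->2 1a->0 1b->3 1c->1 2a->3 2b->0 2c->0 3a->3 3b->4 3c->3 4a->3 4b->3 4c->1

Grow the machine one transition at a time. Run the examples from 0; the earliest place one falls off (shortest prefix, ties alphabetical) gets sent to the lowest-numbered state that keeps every Accept/Reject pair distinguishable — a pair clashes when both reach the same state with identical unread suffix — and to a fresh state only if none does.
a: 0a undefined. 0a->0: no, b/ab meet in 0 with "b" left. Open state 1: 0a->1.
b: 0b undefined. 0b->0: ok.
c: 0c undefined. 0c->0: no, cca/ca meet in 1. 0c->1: no, cb/ab meet in 1 with "b" left. Open state 2: 0c->2.
aa: 1a undefined. 1a->0: ok.
ab: 1b undefined. 1b->0: no, b/ababb meet in 0. 1b->1: no, b/ababb meet in 0. 1b->2: no, bc/ab meet in 2. Open state 3: 1b->3.
ac: 1c undefined. 1c->0: no, b/acb meet in 0. 1c->1: ok.
ca: 2a undefined. 2a->0: no, baccca/ca meet in 0. 2a->1: no, cacccb/acb meet in 3. 2a->2: no, bc/ca meet in 2. 2a->3: ok.
cb: 2b undefined. 2b->0: ok.
cc: 2c undefined. 2c->0: ok.
aba: 3a undefined. 3a->0: no, baccca/ababb meet in 0. 3a->1: no, cca/cccaa meet in 1. 3a->2: no, cbc/cccaa meet in 2. 3a->3: ok.
abb: 3b undefined. 3b->0: no, baccca/ababb meet in 0. 3b->1: no, baccca/abba meet in 0. 3b->2: no, baccca/ababb meet in 0. 3b->3: no, ccbabb/acb meet in 3. Open state 4: 3b->4.
abc: 3c undefined. 3c->0: no, cbc/cacbcbc meet in 2. 3c->1: no, cca/cacbcbc meet in 1. 3c->2: no, cbc/cacbcbc meet in 2. 3c->3: ok.
abba: 4a undefined. 4a->0: no, baccca/abba meet in 0. 4a->1: no, cca/abba meet in 1. 4a->2: no, cbc/abba meet in 2. 4a->3: ok.
ababb: 4b undefined. 4b->0: no, baccca/ababb meet in 0. 4b->1: no, cca/ababb meet in 1. 4b->2: no, cbc/ababb meet in 2. 4b->3: ok.
cacbc: 4c undefined. 4c->0: no, cbc/cacbcbc meet in 2. 4c->1: ok.
All examples now run through 5 states with every (state, symbol) defined. Accept strings end in {0,1,2,4}, Reject strings end in {3}; accept={0,1,2,4}.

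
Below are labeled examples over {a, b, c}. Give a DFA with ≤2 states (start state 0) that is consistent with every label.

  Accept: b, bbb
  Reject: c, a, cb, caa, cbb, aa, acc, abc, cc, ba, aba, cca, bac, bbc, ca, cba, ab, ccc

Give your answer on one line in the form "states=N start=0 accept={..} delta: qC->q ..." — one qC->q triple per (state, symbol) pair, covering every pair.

states=2 start=0 accept={0} delta: 0a->1 0b->0 0c->1 1a->1 1b->1 1c->1

Fold the examples into a partial DFA from state 0: repeatedly fix the first undefined (state, symbol) met by the shortest-then-alphabetical prefix, trying targets in increasing order and rejecting any under which an Accept and a Reject string meet in one state with the same remainder; add a state when all current targets are rejected. Accepting states are where Accept strings end.
a: 0a undefined. 0a->0: no, b/ab meet in 0 with "b" left. Open state 1: 0a->1.
b: 0b undefined. 0b->0: ok.
c: 0c undefined. 0c->0: no, b/c meet in 0. 0c->1: ok.
aa: 1a undefined. 1a->0: no, b/aa meet in 0. 1a->1: ok.
ab: 1b undefined. 1b->0: no, b/cb meet in 0. 1b->1: ok.
ac: 1c undefined. 1c->0: no, b/abc meet in 0. 1c->1: ok.
All examples now run through 2 states with every (state, symbol) defined. Accept strings end in {0}, Reject strings end in {1}; accept={0}.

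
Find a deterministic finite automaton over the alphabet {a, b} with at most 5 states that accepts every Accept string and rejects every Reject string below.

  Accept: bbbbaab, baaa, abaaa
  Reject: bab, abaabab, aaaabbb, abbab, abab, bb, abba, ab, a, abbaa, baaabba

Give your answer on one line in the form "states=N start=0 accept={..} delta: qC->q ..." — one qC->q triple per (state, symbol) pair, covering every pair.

states=5 start=0 accept={4} delta: 0a->0 0b->1 1a->2 1b->1 2a->3 2b->0 3a->4 3b->4 4a->0 4b->0

Fold the examples into a partial DFA from state 0: repeatedly fix the first undefined (state, symbol) met by the shortest-then-alphabetical prefix, trying targets in increasing order and rejecting any under which an Accept and a Reject string meet in one state with the same remainder; add a state when all current targets are rejected. Accepting states are where Accept strings end.
a: 0a undefined. 0a->0: ok.
b: 0b undefined. 0b->0: no, bbbbaab/bab meet in 0. Open state 1: 0b->1.
ba: 1a undefined. 1a->0: no, baaa/a meet in 0. 1a->1: no, baaa/ab meet in 1. Open state 2: 1a->2.
bb: 1b undefined. 1b->0: no, bbbbaab/aaaabbb meet in 1. 1b->1: ok.
baa: 2a undefined. 2a->0: no, bbbbaab/aaaabbb meet in 1. 2a->1: no, bbbbaab/aaaabbb meet in 1. 2a->2: no, bbbbaab/bab meet in 2 with "b" left. Open state 3: 2a->3.
bab: 2b undefined. 2b->0: ok.
baaa: 3a undefined. 3a->0: no, baaa/bab meet in 0. 3a->1: no, baaa/aaaabbb meet in 1. 3a->2: no, baaa/abba meet in 2. 3a->3: no, baaa/abbaa meet in 3. Open state 4: 3a->4.
abaab: 3b undefined. 3b->0: no, bbbbaab/bab meet in 0. 3b->1: no, bbbbaab/aaaabbb meet in 1. 3b->2: no, bbbbaab/abaabab meet in 2. 3b->3: no, bbbbaab/abbaa meet in 3. 3b->4: ok.
baaab: 4b undefined. 4b->0: ok.
abaaba: 4a undefined. 4a->0: ok.
All examples now run through 5 states with every (state, symbol) defined. Accept strings end in {4}, Reject strings end in {0,1,2,3}; accept={4}.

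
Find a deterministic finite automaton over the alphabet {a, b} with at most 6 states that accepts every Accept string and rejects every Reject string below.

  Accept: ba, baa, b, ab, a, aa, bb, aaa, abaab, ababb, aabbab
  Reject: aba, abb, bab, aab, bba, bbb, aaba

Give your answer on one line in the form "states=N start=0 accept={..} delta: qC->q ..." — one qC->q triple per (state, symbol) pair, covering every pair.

states=5 start=0 accept={0,1,2,3} delta: 0a->1 0b->1 1a->2 1b->3 2a->0 2b->4 3a->4 3b->4 4a->4 4b->0

Grow the machine one transition at a time. Run the examples from 0; the earliest place one falls off (shortest prefix, ties alphabetical) gets sent to the lowest-numbered state that keeps every Accept/Reject pair distinguishable — a pair clashes when both reach the same state with identical unread suffix — and to a fresh state only if none does.
a: 0a undefined. 0a->0: no, ba/aba meet in 0 with "ba" left. Open state 1: 0a->1.
b: 0b undefined. 0b->0: no, ba/bba meet in 1. 0b->1: ok.
aa: 1a undefined. 1a->0: no, ba/aaba meet in 0. 1a->1: no, ab/bab meet in 1 with "b" left. Open state 2: 1a->2.
ab: 1b undefined. 1b->0: no, b/aba meet in 1. 1b->1: no, ba/aba meet in 2. 1b->2: no, baa/aba meet in 2 with "a" left. Open state 3: 1b->3.
aaa: 2a undefined. 2a->0: ok.
aab: 2b undefined. 2b->0: no, baa/bab meet in 0. 2b->1: no, ba/aaba meet in 2. 2b->2: no, ba/bab meet in 2. 2b->3: no, ab/bab meet in 3. Open state 4: 2b->4.
aba: 3a undefined. 3a->0: no, baa/aba meet in 0. 3a->1: no, b/aba meet in 1. 3a->2: no, ba/aba meet in 2. 3a->3: no, ab/aba meet in 3. 3a->4: ok.
abb: 3b undefined. 3b->0: no, baa/abb meet in 0. 3b->1: no, b/abb meet in 1. 3b->2: no, ba/abb meet in 2. 3b->3: no, ab/abb meet in 3. 3b->4: ok.
aaba: 4a undefined. 4a->0: no, baa/aaba meet in 0. 4a->1: no, b/aaba meet in 1. 4a->2: no, ba/aaba meet in 2. 4a->3: no, ab/aaba meet in 3. 4a->4: ok.
aabb: 4b undefined. 4b->0: ok.
All examples now run through 5 states with every (state, symbol) defined. Accept strings end in {0,1,2,3}, Reject strings end in {4}; accept={0,1,2,3}.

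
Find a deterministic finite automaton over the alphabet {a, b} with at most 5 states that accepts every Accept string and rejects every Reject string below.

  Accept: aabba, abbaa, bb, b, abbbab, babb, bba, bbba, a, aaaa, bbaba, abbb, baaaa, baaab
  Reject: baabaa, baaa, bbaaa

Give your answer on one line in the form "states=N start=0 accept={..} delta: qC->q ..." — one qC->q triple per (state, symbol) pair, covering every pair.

states=5 start=0 accept={0,1,2,3} delta: 0a->0 0b->1 1a->2 1b->1 2a->3 2b->0 3a->4 3b->2 4a->0 4b->0

State merging on the prefix tree: take the shortest (then alphabetical) example prefix whose next move is undefined and point that move at state 0, else 1, else 2, ...; a target is out if some Accept/Reject pair would then sit in one state with the same input left (inseparable). If every existing state is out, open a new one.
a: 0a undefined. 0a->0: ok.
b: 0b undefined. 0b->0: no, aabba/baabaa meet in 0. Open state 1: 0b->1.
ba: 1a undefined. 1a->0: no, a/baabaa meet in 0. 1a->1: no, abbaa/baabaa meet in 1 with "baa" left. Open state 2: 1a->2.
bb: 1b undefined. 1b->0: no, aabba/bbaaa meet in 0. 1b->1: ok.
baa: 2a undefined. 2a->0: no, abbaa/baabaa meet in 0. 2a->1: no, aabba/baaa meet in 2. 2a->2: no, aabba/baaa meet in 2. Open state 3: 2a->3.
bab: 2b undefined. 2b->0: ok.
baaa: 3a undefined. 3a->0: no, abbbab/baaa meet in 0. 3a->1: no, bb/baaa meet in 1. 3a->2: no, aabba/baaa meet in 2. 3a->3: no, abbaa/baaa meet in 3. Open state 4: 3a->4.
baab: 3b undefined. 3b->0: no, abbbab/baabaa meet in 0. 3b->1: no, abbaa/baabaa meet in 3. 3b->2: ok.
baaaa: 4a undefined. 4a->0: ok.
baaab: 4b undefined. 4b->0: ok.
All examples now run through 5 states with every (state, symbol) defined. Accept strings end in {0,1,2,3}, Reject strings end in {4}; accept={0,1,2,3}.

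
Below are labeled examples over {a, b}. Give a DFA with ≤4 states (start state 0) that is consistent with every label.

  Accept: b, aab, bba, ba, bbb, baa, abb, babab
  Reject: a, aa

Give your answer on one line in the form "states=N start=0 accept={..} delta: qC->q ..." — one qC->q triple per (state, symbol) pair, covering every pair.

Fold the examples into a partial DFA from state 0: repeatedly fix the first undefined (state, symbol) met by the shortest-then-alphabetical prefix, trying targets in increasing order and rejecting any under which an Accept and a Reject string meet in one state with the same remainder; add a state when all current targets are rejected. Accepting states are where Accept strings end.
a: 0a undefined. 0a->0: ok.
b: 0b undefined. 0b->0: no, b/a meet in 0. Open state 1: 0b->1.
ba: 1a undefined. 1a->0: no, ba/a meet in 0. 1a->1: ok.
bb: 1b undefined. 1b->0: no, bba/a meet in 0. 1b->1: ok.
All examples now run through 2 states with every (state, symbol) defined. Accept strings end in {1}, Reject strings end in {0}; accept={1}.

states=2 start=0 accept={1} delta: 0a->0 0b->1 1a->1 1b->1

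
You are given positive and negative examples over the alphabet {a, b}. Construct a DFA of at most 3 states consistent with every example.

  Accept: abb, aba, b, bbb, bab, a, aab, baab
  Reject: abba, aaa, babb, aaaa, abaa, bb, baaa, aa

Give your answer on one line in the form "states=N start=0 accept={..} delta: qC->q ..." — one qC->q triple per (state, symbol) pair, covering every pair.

Fold the examples into a partial DFA from state 0: repeatedly fix the first undefined (state, symbol) met by the shortest-then-alphabetical prefix, trying targets in increasing order and rejecting any under which an Accept and a Reject string meet in one state with the same remainder; add a state when all current targets are rejected. Accepting states are where Accept strings end.
a: 0a undefined. 0a->0: no, abb/bb meet in 0 with "bb" left. Open state 1: 0a->1.
b: 0b undefined. 0b->0: no, abb/babb meet in 1 with "bb" left. 0b->1: ok.
aa: 1a undefined. 1a->0: no, b/aaa meet in 1. 1a->1: no, abb/babb meet in 1 with "bb" left. Open state 2: 1a->2.
ab: 1b undefined. 1b->0: ok.
aaa: 2a undefined. 2a->0: no, abb/aaaa meet in 1. 2a->1: no, abb/aaa meet in 1. 2a->2: ok.
aab: 2b undefined. 2b->0: no, abb/babb meet in 1. 2b->1: ok.
All examples now run through 3 states with every (state, symbol) defined. Accept strings end in {1}, Reject strings end in {0,2}; accept={1}.

states=3 start=0 accept={1} delta: 0a->1 0b->1 1a->2 1b->0 2a->2 2b->1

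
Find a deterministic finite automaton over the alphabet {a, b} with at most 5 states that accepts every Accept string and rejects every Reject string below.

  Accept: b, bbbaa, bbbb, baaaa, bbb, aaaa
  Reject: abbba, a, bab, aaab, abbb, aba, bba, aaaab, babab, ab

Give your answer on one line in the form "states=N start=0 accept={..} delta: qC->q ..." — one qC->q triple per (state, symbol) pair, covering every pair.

Grow the machine one transition at a time. Run the examples from 0; the earliest place one falls off (shortest prefix, ties alphabetical) gets sent to the lowest-numbered state that keeps every Accept/Reject pair distinguishable — a pair clashes when both reach the same state with identical unread suffix — and to a fresh state only if none does.
a: 0a undefined. 0a->0: no, b/aaab meet in 0 with "b" left. Open state 1: 0a->1.
b: 0b undefined. 0b->0: ok.
aa: 1a undefined. 1a->0: no, b/aaaab meet in 0. 1a->1: no, bbbaa/a meet in 1. Open state 2: 1a->2.
ab: 1b undefined. 1b->0: no, b/bab meet in 0. 1b->1: no, bbbaa/abbba meet in 2. 1b->2: no, bbbaa/bab meet in 2. Open state 3: 1b->3.
aaa: 2a undefined. 2a->0: no, b/aaab meet in 0. 2a->1: ok.
aba: 3a undefined. 3a->0: no, b/aba meet in 0. 3a->1: ok.
abb: 3b undefined. 3b->0: no, b/abbb meet in 0. 3b->1: ok.
aaaab: 2b undefined. 2b->0: no, b/aaaab meet in 0. 2b->1: ok.
All examples now run through 4 states with every (state, symbol) defined. Accept strings end in {0,2}, Reject strings end in {1,3}; accept={0,2}.

states=4 start=0 accept={0,2} delta: 0a->1 0b->0 1a->2 1b->3 2a->1 2b->1 3a->1 3b->1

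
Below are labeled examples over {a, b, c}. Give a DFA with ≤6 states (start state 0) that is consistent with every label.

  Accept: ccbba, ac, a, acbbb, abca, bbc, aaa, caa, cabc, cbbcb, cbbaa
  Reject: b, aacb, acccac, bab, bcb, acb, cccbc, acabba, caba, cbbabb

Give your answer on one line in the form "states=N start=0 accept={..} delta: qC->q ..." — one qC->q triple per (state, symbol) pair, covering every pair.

Fold the examples into a partial DFA from state 0: repeatedly fix the first undefined (state, symbol) met by the shortest-then-alphabetical prefix, trying targets in increasing order and rejecting any under which an Accept and a Reject string meet in one state with the same remainder; add a state when all current targets are rejected. Accepting states are where Accept strings end.
a: 0a undefined. 0a->0: ok.
b: 0b undefined. 0b->0: no, a/b meet in 0. Open state 1: 0b->1.
c: 0c undefined. 0c->0: no, ccbba/acabba meet in 1 with "ba" left. 0c->1: no, ac/b meet in 1. Open state 2: 0c->2.
ba: 1a undefined. 1a->0: ok.
bb: 1b undefined. 1b->0: ok.
bc: 1c undefined. 1c->0: ok.
ca: 2a undefined. 2a->0: no, a/acabba meet in 0. 2a->1: no, a/acabba meet in 0. 2a->2: ok.
cb: 2b undefined. 2b->0: no, a/aacb meet in 0. 2b->1: no, a/acabba meet in 0. 2b->2: no, ac/aacb meet in 2. Open state 3: 2b->3.
cc: 2c undefined. 2c->0: no, ccbba/acccac meet in 0. 2c->1: no, ccbba/cccbc meet in 0. 2c->2: no, ccbba/acabba meet in 3 with "ba" left. 2c->3: ok.
cbb: 3b undefined. 3b->0: no, ccbba/acabba meet in 0. 3b->1: no, ccbba/acabba meet in 0. 3b->2: no, ccbba/caba meet in 3 with "a" left. 3b->3: no, ccbba/acabba meet in 3 with "a" left. Open state 4: 3b->4.
ccc: 3c undefined. 3c->0: no, ac/acccac meet in 2. 3c->1: no, ac/acccac meet in 2. 3c->2: no, ac/cccbc meet in 2. 3c->3: no, cabc/aacb meet in 3. 3c->4: ok.
caba: 3a undefined. 3a->0: no, a/caba meet in 0. 3a->1: ok.
cbba: 4a undefined. 4a->0: no, ac/acccac meet in 2. 4a->1: no, a/acccac meet in 0. 4a->2: no, ac/acabba meet in 2. 4a->3: no, acbbb/cbbabb meet in 4 with "b" left. 4a->4: no, cabc/acabba meet in 4. Open state 5: 4a->5.
cbbc: 4c undefined. 4c->0: no, cbbcb/b meet in 1. 4c->1: ok.
ccbb: 4b undefined. 4b->0: no, ac/cccbc meet in 2. 4b->1: no, ccbba/cccbc meet in 0. 4b->2: ok.
cbbaa: 5a undefined. 5a->0: ok.
cbbab: 5b undefined. 5b->0: ok.
acccac: 5c undefined. 5c->0: no, a/acccac meet in 0. 5c->1: ok.
All examples now run through 6 states with every (state, symbol) defined. Accept strings end in {0,2,4}, Reject strings end in {1,3,5}; accept={0,2,4}.

states=6 start=0 accept={0,2,4} delta: 0a->0 0b->1 0c->2 1a->0 1b->0 1c->0 2a->2 2b->3 2c->3 3a->1 3b->4 3c->4 4a->5 4b->2 4c->1 5a->0 5b->0 5c->1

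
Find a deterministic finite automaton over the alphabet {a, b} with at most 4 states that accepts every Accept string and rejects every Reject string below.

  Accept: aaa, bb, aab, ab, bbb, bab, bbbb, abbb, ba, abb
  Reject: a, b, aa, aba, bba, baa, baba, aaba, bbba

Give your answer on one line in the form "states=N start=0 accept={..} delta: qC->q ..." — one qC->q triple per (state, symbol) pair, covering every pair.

states=4 start=0 accept={3} delta: 0a->1 0b->2 1a->2 1b->3 2a->3 2b->3 3a->0 3b->3

Grow the machine one transition at a time. Run the examples from 0; the earliest place one falls off (shortest prefix, ties alphabetical) gets sent to the lowest-numbered state that keeps every Accept/Reject pair distinguishable — a pair clashes when both reach the same state with identical unread suffix — and to a fresh state only if none does.
a: 0a undefined. 0a->0: no, aaa/a meet in 0. Open state 1: 0a->1.
b: 0b undefined. 0b->0: no, bb/b meet in 0. 0b->1: no, aaa/baa meet in 1 with "aa" left. Open state 2: 0b->2.
aa: 1a undefined. 1a->0: no, aaa/a meet in 1. 1a->1: no, aaa/a meet in 1. 1a->2: ok.
ab: 1b undefined. 1b->0: no, abb/b meet in 2. 1b->1: no, ab/a meet in 1. 1b->2: no, aaa/aba meet in 2 with "a" left. Open state 3: 1b->3.
ba: 2a undefined. 2a->0: no, aaa/baba meet in 0. 2a->1: no, aaa/a meet in 1. 2a->2: no, aaa/b meet in 2. 2a->3: ok.
bb: 2b undefined. 2b->0: no, aaa/bbba meet in 3. 2b->1: no, bb/a meet in 1. 2b->2: no, aaa/bba meet in 3. 2b->3: ok.
aba: 3a undefined. 3a->0: ok.
abb: 3b undefined. 3b->0: no, bbb/aba meet in 0. 3b->1: no, bbb/a meet in 1. 3b->2: no, aaa/baba meet in 3. 3b->3: ok.
All examples now run through 4 states with every (state, symbol) defined. Accept strings end in {3}, Reject strings end in {0,1,2}; accept={3}.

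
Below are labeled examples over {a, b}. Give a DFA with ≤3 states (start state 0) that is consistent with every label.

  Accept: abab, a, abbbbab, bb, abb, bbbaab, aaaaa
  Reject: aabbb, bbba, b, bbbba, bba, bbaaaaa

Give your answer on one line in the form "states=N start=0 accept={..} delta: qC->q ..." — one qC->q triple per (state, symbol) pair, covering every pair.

Fold the examples into a partial DFA from state 0: repeatedly fix the first undefined (state, symbol) met by the shortest-then-alphabetical prefix, trying targets in increasing order and rejecting any under which an Accept and a Reject string meet in one state with the same remainder; add a state when all current targets are rejected. Accepting states are where Accept strings end.
a: 0a undefined. 0a->0: ok.
b: 0b undefined. 0b->0: no, abab/aabbb meet in 0. Open state 1: 0b->1.
bb: 1b undefined. 1b->0: no, a/bbbba meet in 0. 1b->1: no, bb/aabbb meet in 1. Open state 2: 1b->2.
aba: 1a undefined. 1a->0: no, abab/b meet in 1. 1a->1: ok.
bba: 2a undefined. 2a->0: no, a/bba meet in 0. 2a->1: ok.
bbb: 2b undefined. 2b->0: no, a/aabbb meet in 0. 2b->1: ok.
All examples now run through 3 states with every (state, symbol) defined. Accept strings end in {0,2}, Reject strings end in {1}; accept={0,2}.

states=3 start=0 accept={0,2} delta: 0a->0 0b->1 1a->1 1b->2 2a->1 2b->1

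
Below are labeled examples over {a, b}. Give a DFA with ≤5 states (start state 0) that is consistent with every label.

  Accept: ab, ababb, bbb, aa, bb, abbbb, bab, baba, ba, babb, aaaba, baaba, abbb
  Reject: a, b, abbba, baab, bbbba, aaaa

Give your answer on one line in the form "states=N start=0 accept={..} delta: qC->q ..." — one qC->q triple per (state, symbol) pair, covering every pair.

Grow the machine one transition at a time. Run the examples from 0; the earliest place one falls off (shortest prefix, ties alphabetical) gets sent to the lowest-numbered state that keeps every Accept/Reject pair distinguishable — a pair clashes when both reach the same state with identical unread suffix — and to a fresh state only if none does.
a: 0a undefined. 0a->0: no, ab/b meet in 0 with "b" left. Open state 1: 0a->1.
b: 0b undefined. 0b->0: no, bbb/b meet in 0. 0b->1: ok.
aa: 1a undefined. 1a->0: no, ab/baab meet in 1 with "b" left. 1a->1: no, ab/baab meet in 1 with "b" left. Open state 2: 1a->2.
ab: 1b undefined. 1b->0: no, ababb/a meet in 1. 1b->1: no, ab/a meet in 1. 1b->2: ok.
aaa: 2a undefined. 2a->0: ok.
abb: 2b undefined. 2b->0: no, ab/abbba meet in 2. 2b->1: no, bbb/a meet in 1. 2b->2: no, baba/abbba meet in 0. Open state 3: 2b->3.
abbb: 3b undefined. 3b->0: no, abbbb/a meet in 1. 3b->1: no, ab/abbba meet in 2. 3b->2: ok.
baba: 3a undefined. 3a->0: no, baba/abbba meet in 0. 3a->1: no, baba/a meet in 1. 3a->2: ok.
All examples now run through 4 states with every (state, symbol) defined. Accept strings end in {2,3}, Reject strings end in {0,1}; accept={2,3}.

states=4 start=0 accept={2,3} delta: 0a->1 0b->1 1a->2 1b->2 2a->0 2b->3 3a->2 3b->2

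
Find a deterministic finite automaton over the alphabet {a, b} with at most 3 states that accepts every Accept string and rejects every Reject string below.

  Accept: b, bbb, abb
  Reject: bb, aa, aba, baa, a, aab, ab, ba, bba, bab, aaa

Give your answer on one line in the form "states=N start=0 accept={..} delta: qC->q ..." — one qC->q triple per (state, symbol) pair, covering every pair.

states=3 start=0 accept={2} delta: 0a->1 0b->2 1a->1 1b->0 2a->1 2b->0

State merging on the prefix tree: take the shortest (then alphabetical) example prefix whose next move is undefined and point that move at state 0, else 1, else 2, ...; a target is out if some Accept/Reject pair would then sit in one state with the same input left (inseparable). If every existing state is out, open a new one.
a: 0a undefined. 0a->0: no, b/aab meet in 0 with "b" left. Open state 1: 0a->1.
b: 0b undefined. 0b->0: no, b/bb meet in 0. 0b->1: no, b/a meet in 1. Open state 2: 0b->2.
aa: 1a undefined. 1a->0: no, b/aab meet in 2. 1a->1: ok.
ab: 1b undefined. 1b->0: ok.
ba: 2a undefined. 2a->0: no, b/bab meet in 2. 2a->1: ok.
bb: 2b undefined. 2b->0: ok.
All examples now run through 3 states with every (state, symbol) defined. Accept strings end in {2}, Reject strings end in {0,1}; accept={2}.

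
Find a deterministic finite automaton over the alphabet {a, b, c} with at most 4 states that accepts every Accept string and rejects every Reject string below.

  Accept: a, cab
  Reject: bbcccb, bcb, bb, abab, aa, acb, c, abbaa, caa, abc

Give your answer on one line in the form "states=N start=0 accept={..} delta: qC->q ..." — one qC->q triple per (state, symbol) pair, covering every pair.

states=3 start=0 accept={1,2} delta: 0a->1 0b->0 0c->0 1a->0 1b->2 1c->0 2a->0 2b->0 2c->0

State merging on the prefix tree: take the shortest (then alphabetical) example prefix whose next move is undefined and point that move at state 0, else 1, else 2, ...; a target is out if some Accept/Reject pair would then sit in one state with the same input left (inseparable). If every existing state is out, open a new one.
a: 0a undefined. 0a->0: no, a/aa meet in 0. Open state 1: 0a->1.
b: 0b undefined. 0b->0: ok.
c: 0c undefined. 0c->0: ok.
aa: 1a undefined. 1a->0: ok.
ab: 1b undefined. 1b->0: no, cab/bbcccb meet in 0. 1b->1: no, a/abbaa meet in 1. Open state 2: 1b->2.
ac: 1c undefined. 1c->0: ok.
aba: 2a undefined. 2a->0: ok.
abb: 2b undefined. 2b->0: ok.
abc: 2c undefined. 2c->0: ok.
All examples now run through 3 states with every (state, symbol) defined. Accept strings end in {1,2}, Reject strings end in {0}; accept={1,2}.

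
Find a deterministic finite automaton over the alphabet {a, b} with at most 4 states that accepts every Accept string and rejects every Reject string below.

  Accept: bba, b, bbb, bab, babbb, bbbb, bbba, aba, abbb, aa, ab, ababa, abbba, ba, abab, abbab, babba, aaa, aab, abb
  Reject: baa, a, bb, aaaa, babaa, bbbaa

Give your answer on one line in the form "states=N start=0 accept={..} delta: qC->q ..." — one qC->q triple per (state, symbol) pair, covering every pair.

Grow the machine one transition at a time. Run the examples from 0; the earliest place one falls off (shortest prefix, ties alphabetical) gets sent to the lowest-numbered state that keeps every Accept/Reject pair distinguishable — a pair clashes when both reach the same state with identical unread suffix — and to a fresh state only if none does.
a: 0a undefined. 0a->0: no, aa/a meet in 0. Open state 1: 0a->1.
b: 0b undefined. 0b->0: no, bba/a meet in 1. 0b->1: no, b/a meet in 1. Open state 2: 0b->2.
aa: 1a undefined. 1a->0: no, aa/aaaa meet in 0. 1a->1: no, aa/a meet in 1. 1a->2: no, aab/bb meet in 2 with "b" left. Open state 3: 1a->3.
ab: 1b undefined. 1b->0: no, aba/a meet in 1. 1b->1: no, abbb/a meet in 1. 1b->2: no, abb/bb meet in 2 with "b" left. 1b->3: ok.
ba: 2a undefined. 2a->0: ok.
bb: 2b undefined. 2b->0: no, bba/baa meet in 1. 2b->1: ok.
aaa: 3a undefined. 3a->0: ok.
aab: 3b undefined. 3b->0: ok.
All examples now run through 4 states with every (state, symbol) defined. Accept strings end in {0,2,3}, Reject strings end in {1}; accept={0,2,3}.

states=4 start=0 accept={0,2,3} delta: 0a->1 0b->2 1a->3 1b->3 2a->0 2b->1 3a->0 3b->0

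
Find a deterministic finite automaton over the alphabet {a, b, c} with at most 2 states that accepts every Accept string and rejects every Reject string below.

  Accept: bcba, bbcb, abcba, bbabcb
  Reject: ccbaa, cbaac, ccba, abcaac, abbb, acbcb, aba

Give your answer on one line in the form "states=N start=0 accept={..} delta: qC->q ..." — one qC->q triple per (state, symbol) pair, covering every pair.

Grow the machine one transition at a time. Run the examples from 0; the earliest place one falls off (shortest prefix, ties alphabetical) gets sent to the lowest-numbered state that keeps every Accept/Reject pair distinguishable — a pair clashes when both reach the same state with identical unread suffix — and to a fresh state only if none does.
a: 0a undefined. 0a->0: ok.
b: 0b undefined. 0b->0: ok.
c: 0c undefined. 0c->0: no, bcba/ccbaa meet in 0. Open state 1: 0c->1.
cb: 1b undefined. 1b->0: no, bcba/abbb meet in 0. 1b->1: ok.
cc: 1c undefined. 1c->0: ok.
cba: 1a undefined. 1a->0: no, bcba/ccbaa meet in 0. 1a->1: ok.
All examples now run through 2 states with every (state, symbol) defined. Accept strings end in {1}, Reject strings end in {0}; accept={1}.

states=2 start=0 accept={1} delta: 0a->0 0b->0 0c->1 1a->1 1b->1 1c->0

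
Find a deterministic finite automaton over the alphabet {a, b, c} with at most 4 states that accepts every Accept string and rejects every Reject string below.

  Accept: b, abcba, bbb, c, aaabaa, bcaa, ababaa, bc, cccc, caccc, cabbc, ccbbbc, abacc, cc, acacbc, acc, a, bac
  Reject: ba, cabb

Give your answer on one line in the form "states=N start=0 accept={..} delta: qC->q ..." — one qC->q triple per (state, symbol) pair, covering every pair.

Fold the examples into a partial DFA from state 0: repeatedly fix the first undefined (state, symbol) met by the shortest-then-alphabetical prefix, trying targets in increasing order and rejecting any under which an Accept and a Reject string meet in one state with the same remainder; add a state when all current targets are rejected. Accepting states are where Accept strings end.
a: 0a undefined. 0a->0: ok.
b: 0b undefined. 0b->0: no, b/ba meet in 0. Open state 1: 0b->1.
c: 0c undefined. 0c->0: ok.
ba: 1a undefined. 1a->0: no, c/ba meet in 0. 1a->1: no, b/ba meet in 1. Open state 2: 1a->2.
bb: 1b undefined. 1b->0: no, c/cabb meet in 0. 1b->1: no, b/cabb meet in 1. 1b->2: ok.
bc: 1c undefined. 1c->0: no, abcba/ba meet in 2. 1c->1: ok.
bac: 2c undefined. 2c->0: ok.
bbb: 2b undefined. 2b->0: ok.
bcaa: 2a undefined. 2a->0: ok.
All examples now run through 3 states with every (state, symbol) defined. Accept strings end in {0,1}, Reject strings end in {2}; accept={0,1}.

states=3 start=0 accept={0,1} delta: 0a->0 0b->1 0c->0 1a->2 1b->2 1c->1 2a->0 2b->0 2c->0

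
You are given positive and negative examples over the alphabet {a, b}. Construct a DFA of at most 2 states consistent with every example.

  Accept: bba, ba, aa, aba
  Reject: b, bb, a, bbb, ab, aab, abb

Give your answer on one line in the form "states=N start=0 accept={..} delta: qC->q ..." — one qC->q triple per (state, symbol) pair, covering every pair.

states=2 start=0 accept={0} delta: 0a->1 0b->1 1a->0 1b->1

State merging on the prefix tree: take the shortest (then alphabetical) example prefix whose next move is undefined and point that move at state 0, else 1, else 2, ...; a target is out if some Accept/Reject pair would then sit in one state with the same input left (inseparable). If every existing state is out, open a new one.
a: 0a undefined. 0a->0: no, aa/a meet in 0. Open state 1: 0a->1.
b: 0b undefined. 0b->0: no, bba/a meet in 1. 0b->1: ok.
aa: 1a undefined. 1a->0: ok.
ab: 1b undefined. 1b->0: no, bba/b meet in 1. 1b->1: ok.
All examples now run through 2 states with every (state, symbol) defined. Accept strings end in {0}, Reject strings end in {1}; accept={0}.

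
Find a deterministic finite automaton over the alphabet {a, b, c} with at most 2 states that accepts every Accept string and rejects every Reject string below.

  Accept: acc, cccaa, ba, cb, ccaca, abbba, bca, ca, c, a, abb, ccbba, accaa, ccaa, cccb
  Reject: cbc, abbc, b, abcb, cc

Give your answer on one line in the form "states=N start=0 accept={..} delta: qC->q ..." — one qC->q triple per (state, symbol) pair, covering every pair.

states=2 start=0 accept={1} delta: 0a->1 0b->0 0c->1 1a->1 1b->1 1c->0

State merging on the prefix tree: take the shortest (then alphabetical) example prefix whose next move is undefined and point that move at state 0, else 1, else 2, ...; a target is out if some Accept/Reject pair would then sit in one state with the same input left (inseparable). If every existing state is out, open a new one.
a: 0a undefined. 0a->0: no, acc/cc meet in 0 with "cc" left. Open state 1: 0a->1.
b: 0b undefined. 0b->0: ok.
c: 0c undefined. 0c->0: no, cb/cbc meet in 0. 0c->1: ok.
ab: 1b undefined. 1b->0: no, ba/cbc meet in 1. 1b->1: ok.
ac: 1c undefined. 1c->0: ok.
ca: 1a undefined. 1a->0: no, abbba/cbc meet in 0. 1a->1: ok.
All examples now run through 2 states with every (state, symbol) defined. Accept strings end in {1}, Reject strings end in {0}; accept={1}.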